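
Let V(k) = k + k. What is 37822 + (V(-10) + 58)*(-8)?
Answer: 37518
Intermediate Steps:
V(k) = 2*k
37822 + (V(-10) + 58)*(-8) = 37822 + (2*(-10) + 58)*(-8) = 37822 + (-20 + 58)*(-8) = 37822 + 38*(-8) = 37822 - 304 = 37518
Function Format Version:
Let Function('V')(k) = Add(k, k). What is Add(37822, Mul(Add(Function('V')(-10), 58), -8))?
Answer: 37518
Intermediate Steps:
Function('V')(k) = Mul(2, k)
Add(37822, Mul(Add(Function('V')(-10), 58), -8)) = Add(37822, Mul(Add(Mul(2, -10), 58), -8)) = Add(37822, Mul(Add(-20, 58), -8)) = Add(37822, Mul(38, -8)) = Add(37822, -304) = 37518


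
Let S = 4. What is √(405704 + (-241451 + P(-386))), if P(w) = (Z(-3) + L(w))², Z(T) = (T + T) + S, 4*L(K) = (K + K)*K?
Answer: √5549818269 ≈ 74497.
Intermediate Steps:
L(K) = K²/2 (L(K) = ((K + K)*K)/4 = ((2*K)*K)/4 = (2*K²)/4 = K²/2)
Z(T) = 4 + 2*T (Z(T) = (T + T) + 4 = 2*T + 4 = 4 + 2*T)
P(w) = (-2 + w²/2)² (P(w) = ((4 + 2*(-3)) + w²/2)² = ((4 - 6) + w²/2)² = (-2 + w²/2)²)
√(405704 + (-241451 + P(-386))) = √(405704 + (-241451 + (-4 + (-386)²)²/4)) = √(405704 + (-241451 + (-4 + 148996)²/4)) = √(405704 + (-241451 + (¼)*148992²)) = √(405704 + (-241451 + (¼)*22198616064)) = √(405704 + (-241451 + 5549654016)) = √(405704 + 5549412565) = √5549818269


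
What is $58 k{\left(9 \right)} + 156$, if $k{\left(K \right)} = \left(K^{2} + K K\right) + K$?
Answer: $10074$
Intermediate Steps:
$k{\left(K \right)} = K + 2 K^{2}$ ($k{\left(K \right)} = \left(K^{2} + K^{2}\right) + K = 2 K^{2} + K = K + 2 K^{2}$)
$58 k{\left(9 \right)} + 156 = 58 \cdot 9 \left(1 + 2 \cdot 9\right) + 156 = 58 \cdot 9 \left(1 + 18\right) + 156 = 58 \cdot 9 \cdot 19 + 156 = 58 \cdot 171 + 156 = 9918 + 156 = 10074$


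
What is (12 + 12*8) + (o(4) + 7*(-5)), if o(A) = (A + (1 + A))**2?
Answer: 154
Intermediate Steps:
o(A) = (1 + 2*A)**2
(12 + 12*8) + (o(4) + 7*(-5)) = (12 + 12*8) + ((1 + 2*4)**2 + 7*(-5)) = (12 + 96) + ((1 + 8)**2 - 35) = 108 + (9**2 - 35) = 108 + (81 - 35) = 108 + 46 = 154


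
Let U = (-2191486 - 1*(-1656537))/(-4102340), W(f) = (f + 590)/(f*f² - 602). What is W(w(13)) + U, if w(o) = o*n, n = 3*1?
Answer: 33990972293/240877097780 ≈ 0.14111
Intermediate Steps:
n = 3
w(o) = 3*o (w(o) = o*3 = 3*o)
W(f) = (590 + f)/(-602 + f³) (W(f) = (590 + f)/(f³ - 602) = (590 + f)/(-602 + f³))
U = 534949/4102340 (U = (-2191486 + 1656537)*(-1/4102340) = -534949*(-1/4102340) = 534949/4102340 ≈ 0.13040)
W(w(13)) + U = (590 + 3*13)/(-602 + (3*13)³) + 534949/4102340 = (590 + 39)/(-602 + 39³) + 534949/4102340 = 629/(-602 + 59319) + 534949/4102340 = 629/58717 + 534949/4102340 = 33990972293/240877097780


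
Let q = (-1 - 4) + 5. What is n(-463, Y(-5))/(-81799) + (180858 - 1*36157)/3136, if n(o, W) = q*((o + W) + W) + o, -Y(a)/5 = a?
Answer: 11837849067/256521664 ≈ 46.148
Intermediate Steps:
Y(a) = -5*a
q = 0 (q = -5 + 5 = 0)
n(o, W) = o (n(o, W) = 0*((o + W) + W) + o = 0*((W + o) + W) + o = 0*(o + 2*W) + o = 0 + o = o)
n(-463, Y(-5))/(-81799) + (180858 - 1*36157)/3136 = -463/(-81799) + (180858 - 1*36157)/3136 = -463*(-1/81799) + (180858 - 36157)*(1/3136) = 463/81799 + 144701*(1/3136) = 463/81799 + 144701/3136 = 11837849067/256521664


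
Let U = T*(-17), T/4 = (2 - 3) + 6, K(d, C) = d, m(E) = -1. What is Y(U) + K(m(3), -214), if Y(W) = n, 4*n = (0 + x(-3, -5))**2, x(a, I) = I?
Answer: 21/4 ≈ 5.2500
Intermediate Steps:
T = 20 (T = 4*((2 - 3) + 6) = 4*(-1 + 6) = 4*5 = 20)
U = -340 (U = 20*(-17) = -340)
n = 25/4 (n = (0 - 5)**2/4 = (1/4)*(-5)**2 = (1/4)*25 = 25/4 ≈ 6.2500)
Y(W) = 25/4
Y(U) + K(m(3), -214) = 25/4 - 1 = 21/4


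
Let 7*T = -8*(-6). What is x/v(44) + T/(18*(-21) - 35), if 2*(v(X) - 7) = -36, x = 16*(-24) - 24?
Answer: 1179000/31801 ≈ 37.074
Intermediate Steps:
x = -408 (x = -384 - 24 = -408)
v(X) = -11 (v(X) = 7 + (1/2)*(-36) = 7 - 18 = -11)
T = 48/7 (T = (-8*(-6))/7 = (1/7)*48 = 48/7 ≈ 6.8571)
x/v(44) + T/(18*(-21) - 35) = -408/(-11) + 48/(7*(18*(-21) - 35)) = -408*(-1/11) + 48/(7*(-378 - 35)) = 408/11 + (48/7)/(-413) = 408/11 + (48/7)*(-1/413) = 408/11 - 48/2891 = 1179000/31801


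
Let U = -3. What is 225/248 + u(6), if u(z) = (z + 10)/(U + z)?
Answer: 4643/744 ≈ 6.2406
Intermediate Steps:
u(z) = (10 + z)/(-3 + z) (u(z) = (z + 10)/(-3 + z) = (10 + z)/(-3 + z))
225/248 + u(6) = 225/248 + (10 + 6)/(-3 + 6) = 225*(1/248) + 16/3 = 225/248 + (⅓)*16 = 225/248 + 16/3 = 4643/744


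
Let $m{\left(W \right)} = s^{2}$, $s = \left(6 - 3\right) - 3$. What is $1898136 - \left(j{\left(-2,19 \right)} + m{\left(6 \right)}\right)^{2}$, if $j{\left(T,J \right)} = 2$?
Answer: $1898132$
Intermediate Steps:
$s = 0$ ($s = 3 - 3 = 0$)
$m{\left(W \right)} = 0$ ($m{\left(W \right)} = 0^{2} = 0$)
$1898136 - \left(j{\left(-2,19 \right)} + m{\left(6 \right)}\right)^{2} = 1898136 - \left(2 + 0\right)^{2} = 1898136 - 2^{2} = 1898136 - 4 = 1898132$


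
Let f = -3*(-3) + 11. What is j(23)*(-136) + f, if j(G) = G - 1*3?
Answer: -2700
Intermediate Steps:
j(G) = -3 + G (j(G) = G - 3 = -3 + G)
f = 20 (f = 9 + 11 = 20)
j(23)*(-136) + f = (-3 + 23)*(-136) + 20 = 20*(-136) + 20 = -2720 + 20 = -2700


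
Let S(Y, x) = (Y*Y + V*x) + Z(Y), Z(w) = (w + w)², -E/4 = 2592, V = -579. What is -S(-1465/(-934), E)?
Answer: -5236826608757/872356 ≈ -6.0031e+6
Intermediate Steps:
E = -10368 (E = -4*2592 = -10368)
Z(w) = 4*w² (Z(w) = (2*w)² = 4*w²)
S(Y, x) = -579*x + 5*Y² (S(Y, x) = (Y*Y - 579*x) + 4*Y² = (Y² - 579*x) + 4*Y² = -579*x + 5*Y²)
-S(-1465/(-934), E) = -(-579*(-10368) + 5*(-1465/(-934))²) = -(6003072 + 5*(-1465*(-1/934))²) = -(6003072 + 5*(1465/934)²) = -(6003072 + 5*(2146225/872356)) = -(6003072 + 10731125/872356) = -1*5236826608757/872356 = -5236826608757/872356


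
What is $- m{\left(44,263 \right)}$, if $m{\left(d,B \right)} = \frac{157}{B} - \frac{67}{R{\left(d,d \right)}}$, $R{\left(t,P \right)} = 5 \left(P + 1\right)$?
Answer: $- \frac{17704}{59175} \approx -0.29918$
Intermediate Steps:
$R{\left(t,P \right)} = 5 + 5 P$ ($R{\left(t,P \right)} = 5 \left(1 + P\right) = 5 + 5 P$)
$m{\left(d,B \right)} = - \frac{67}{5 + 5 d} + \frac{157}{B}$ ($m{\left(d,B \right)} = \frac{157}{B} - \frac{67}{5 + 5 d} = - \frac{67}{5 + 5 d} + \frac{157}{B}$)
$- m{\left(44,263 \right)} = - \frac{785 - 17621 + 785 \cdot 44}{5 \cdot 263 \left(1 + 44\right)} = - \frac{785 - 17621 + 34540}{5 \cdot 263 \cdot 45} = - \frac{17704}{5 \cdot 263 \cdot 45} = \left(-1\right) \frac{17704}{59175} = - \frac{17704}{59175}$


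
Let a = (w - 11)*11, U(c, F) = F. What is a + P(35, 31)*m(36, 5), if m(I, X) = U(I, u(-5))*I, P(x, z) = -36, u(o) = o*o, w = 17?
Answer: -32334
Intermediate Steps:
u(o) = o**2
a = 66 (a = (17 - 11)*11 = 6*11 = 66)
m(I, X) = 25*I (m(I, X) = (-5)**2*I = 25*I)
a + P(35, 31)*m(36, 5) = 66 - 900*36 = 66 - 36*900 = 66 - 32400 = -32334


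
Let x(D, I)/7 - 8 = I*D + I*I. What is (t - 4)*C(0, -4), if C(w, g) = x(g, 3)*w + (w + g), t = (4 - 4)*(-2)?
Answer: 16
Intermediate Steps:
x(D, I) = 56 + 7*I**2 + 7*D*I (x(D, I) = 56 + 7*(I*D + I*I) = 56 + 7*(D*I + I**2) = 56 + 7*(I**2 + D*I) = 56 + (7*I**2 + 7*D*I) = 56 + 7*I**2 + 7*D*I)
t = 0 (t = 0*(-2) = 0)
C(w, g) = g + w + w*(119 + 21*g) (C(w, g) = (56 + 7*3**2 + 7*g*3)*w + (w + g) = (56 + 7*9 + 21*g)*w + (g + w) = (56 + 63 + 21*g)*w + (g + w) = (119 + 21*g)*w + (g + w) = w*(119 + 21*g) + (g + w) = g + w + w*(119 + 21*g))
(t - 4)*C(0, -4) = (0 - 4)*(-4 + 120*0 + 21*(-4)*0) = -4*(-4 + 0 + 0) = -4*(-4) = 16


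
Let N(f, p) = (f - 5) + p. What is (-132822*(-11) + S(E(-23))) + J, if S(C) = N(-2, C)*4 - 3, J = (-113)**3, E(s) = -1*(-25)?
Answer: 18214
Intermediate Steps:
E(s) = 25
N(f, p) = -5 + f + p (N(f, p) = (-5 + f) + p = -5 + f + p)
J = -1442897
S(C) = -31 + 4*C (S(C) = (-5 - 2 + C)*4 - 3 = (-7 + C)*4 - 3 = (-28 + 4*C) - 3 = -31 + 4*C)
(-132822*(-11) + S(E(-23))) + J = (-132822*(-11) + (-31 + 4*25)) - 1442897 = (1461042 + (-31 + 100)) - 1442897 = (1461042 + 69) - 1442897 = 1461111 - 1442897 = 18214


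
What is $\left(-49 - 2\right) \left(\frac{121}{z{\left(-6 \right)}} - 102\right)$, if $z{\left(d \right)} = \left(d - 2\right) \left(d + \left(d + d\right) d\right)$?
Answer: $\frac{83419}{16} \approx 5213.7$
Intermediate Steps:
$z{\left(d \right)} = \left(-2 + d\right) \left(d + 2 d^{2}\right)$ ($z{\left(d \right)} = \left(-2 + d\right) \left(d + 2 d d\right) = \left(-2 + d\right) \left(d + 2 d^{2}\right)$)
$\left(-49 - 2\right) \left(\frac{121}{z{\left(-6 \right)}} - 102\right) = \left(-49 - 2\right) \left(\frac{121}{\left(-6\right) \left(-2 - -18 + 2 \left(-6\right)^{2}\right)} - 102\right) = \left(-49 - 2\right) \left(\frac{121}{\left(-6\right) \left(-2 + 18 + 2 \cdot 36\right)} - 102\right) = - 51 \left(\frac{121}{\left(-6\right) \left(-2 + 18 + 72\right)} - 102\right) = - 51 \left(\frac{121}{\left(-6\right) 88} - 102\right) = - 51 \left(\frac{121}{-528} - 102\right) = - 51 \left(121 \left(- \frac{1}{528}\right) - 102\right) = - 51 \left(- \frac{11}{48} - 102\right) = \left(-51\right) \left(- \frac{4907}{48}\right) = \frac{83419}{16}$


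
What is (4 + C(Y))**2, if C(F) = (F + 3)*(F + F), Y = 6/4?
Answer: 1225/4 ≈ 306.25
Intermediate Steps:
Y = 3/2 (Y = 6*(1/4) = 3/2 ≈ 1.5000)
C(F) = 2*F*(3 + F) (C(F) = (3 + F)*(2*F) = 2*F*(3 + F))
(4 + C(Y))**2 = (4 + 2*(3/2)*(3 + 3/2))**2 = (4 + 2*(3/2)*(9/2))**2 = (4 + 27/2)**2 = (35/2)**2 = 1225/4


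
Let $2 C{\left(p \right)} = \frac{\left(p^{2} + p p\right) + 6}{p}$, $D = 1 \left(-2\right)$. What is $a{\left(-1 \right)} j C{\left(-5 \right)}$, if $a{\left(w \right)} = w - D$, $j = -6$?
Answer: $\frac{168}{5} \approx 33.6$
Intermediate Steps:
$D = -2$
$a{\left(w \right)} = 2 + w$ ($a{\left(w \right)} = w - -2 = w + 2 = 2 + w$)
$C{\left(p \right)} = \frac{6 + 2 p^{2}}{2 p}$ ($C{\left(p \right)} = \frac{\left(\left(p^{2} + p p\right) + 6\right) \frac{1}{p}}{2} = \frac{\left(\left(p^{2} + p^{2}\right) + 6\right) \frac{1}{p}}{2} = \frac{\left(2 p^{2} + 6\right) \frac{1}{p}}{2} = \frac{\left(6 + 2 p^{2}\right) \frac{1}{p}}{2} = \frac{\frac{1}{p} \left(6 + 2 p^{2}\right)}{2} = \frac{6 + 2 p^{2}}{2 p}$)
$a{\left(-1 \right)} j C{\left(-5 \right)} = \left(2 - 1\right) \left(-6\right) \left(-5 + \frac{3}{-5}\right) = 1 \left(-6\right) \left(-5 + 3 \left(- \frac{1}{5}\right)\right) = - 6 \left(-5 - \frac{3}{5}\right) = \left(-6\right) \left(- \frac{28}{5}\right) = \frac{168}{5}$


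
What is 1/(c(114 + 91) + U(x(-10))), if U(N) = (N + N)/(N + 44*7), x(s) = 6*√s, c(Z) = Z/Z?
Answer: 11993/12263 - 462*I*√10/12263 ≈ 0.97798 - 0.11914*I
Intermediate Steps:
c(Z) = 1
U(N) = 2*N/(308 + N) (U(N) = (2*N)/(N + 308) = (2*N)/(308 + N) = 2*N/(308 + N))
1/(c(114 + 91) + U(x(-10))) = 1/(1 + 2*(6*√(-10))/(308 + 6*√(-10))) = 1/(1 + 2*(6*(I*√10))/(308 + 6*(I*√10))) = 1/(1 + 2*(6*I*√10)/(308 + 6*I*√10)) = 1/(1 + 12*I*√10/(308 + 6*I*√10))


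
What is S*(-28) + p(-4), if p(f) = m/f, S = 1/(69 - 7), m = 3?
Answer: -149/124 ≈ -1.2016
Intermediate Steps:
S = 1/62 ≈ 0.016129
p(f) = 3/f
S*(-28) + p(-4) = (1/62)*(-28) + 3/(-4) = -14/31 + 3*(-1/4) = -14/31 - 3/4 = -149/124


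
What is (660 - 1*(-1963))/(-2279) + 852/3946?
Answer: -97775/104569 ≈ -0.93503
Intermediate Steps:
(660 - 1*(-1963))/(-2279) + 852/3946 = (660 + 1963)*(-1/2279) + 852*(1/3946) = 2623*(-1/2279) + 426/1973 = -61/53 + 426/1973 = -97775/104569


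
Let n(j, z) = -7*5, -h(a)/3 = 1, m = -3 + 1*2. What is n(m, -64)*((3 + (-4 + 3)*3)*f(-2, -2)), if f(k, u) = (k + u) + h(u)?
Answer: 0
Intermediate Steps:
m = -1 (m = -3 + 2 = -1)
h(a) = -3 (h(a) = -3*1 = -3)
f(k, u) = -3 + k + u (f(k, u) = (k + u) - 3 = -3 + k + u)
n(j, z) = -35
n(m, -64)*((3 + (-4 + 3)*3)*f(-2, -2)) = -35*(3 + (-4 + 3)*3)*(-3 - 2 - 2) = -35*(3 - 1*3)*(-7) = -35*(3 - 3)*(-7) = -0*(-7) = -35*0 = 0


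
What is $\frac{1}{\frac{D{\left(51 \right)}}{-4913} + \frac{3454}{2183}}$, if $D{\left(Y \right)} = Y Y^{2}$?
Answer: $- \frac{2183}{55487} \approx -0.039343$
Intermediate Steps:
$D{\left(Y \right)} = Y^{3}$
$\frac{1}{\frac{D{\left(51 \right)}}{-4913} + \frac{3454}{2183}} = \frac{1}{\frac{51^{3}}{-4913} + \frac{3454}{2183}} = \frac{1}{132651 \left(- \frac{1}{4913}\right) + 3454 \cdot \frac{1}{2183}} = \frac{1}{-27 + \frac{3454}{2183}} = \frac{1}{- \frac{55487}{2183}} = - \frac{2183}{55487}$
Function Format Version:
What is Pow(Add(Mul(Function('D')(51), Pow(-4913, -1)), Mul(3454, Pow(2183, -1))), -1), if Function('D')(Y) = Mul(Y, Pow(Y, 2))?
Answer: Rational(-2183, 55487) ≈ -0.039343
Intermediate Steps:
Function('D')(Y) = Pow(Y, 3)
Pow(Add(Mul(Function('D')(51), Pow(-4913, -1)), Mul(3454, Pow(2183, -1))), -1) = Pow(Add(Mul(Pow(51, 3), Pow(-4913, -1)), Mul(3454, Pow(2183, -1))), -1) = Pow(Add(Mul(132651, Rational(-1, 4913)), Mul(3454, Rational(1, 2183))), -1) = Pow(Add(-27, Rational(3454, 2183)), -1) = Pow(Rational(-55487, 2183), -1) = Rational(-2183, 55487)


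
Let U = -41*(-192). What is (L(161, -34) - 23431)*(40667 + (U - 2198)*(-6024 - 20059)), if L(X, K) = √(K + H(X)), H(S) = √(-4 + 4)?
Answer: 3466716617525 - 147954275*I*√34 ≈ 3.4667e+12 - 8.6271e+8*I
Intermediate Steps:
H(S) = 0 (H(S) = √0 = 0)
U = 7872
L(X, K) = √K (L(X, K) = √(K + 0) = √K)
(L(161, -34) - 23431)*(40667 + (U - 2198)*(-6024 - 20059)) = (√(-34) - 23431)*(40667 + (7872 - 2198)*(-6024 - 20059)) = (I*√34 - 23431)*(40667 + 5674*(-26083)) = (-23431 + I*√34)*(40667 - 147994942) = (-23431 + I*√34)*(-147954275) = 3466716617525 - 147954275*I*√34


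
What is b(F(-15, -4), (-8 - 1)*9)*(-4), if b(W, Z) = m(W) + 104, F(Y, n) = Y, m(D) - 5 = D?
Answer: -376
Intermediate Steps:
m(D) = 5 + D
b(W, Z) = 109 + W (b(W, Z) = (5 + W) + 104 = 109 + W)
b(F(-15, -4), (-8 - 1)*9)*(-4) = (109 - 15)*(-4) = 94*(-4) = -376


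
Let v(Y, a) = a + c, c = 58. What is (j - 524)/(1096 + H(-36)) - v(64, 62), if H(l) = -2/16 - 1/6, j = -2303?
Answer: -3223488/26297 ≈ -122.58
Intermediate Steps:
v(Y, a) = 58 + a (v(Y, a) = a + 58 = 58 + a)
H(l) = -7/24 (H(l) = -2*1/16 - 1*⅙ = -⅛ - ⅙ = -7/24)
(j - 524)/(1096 + H(-36)) - v(64, 62) = (-2303 - 524)/(1096 - 7/24) - (58 + 62) = -2827/26297/24 - 1*120 = -2827*24/26297 - 120 = -67848/26297 - 120 = -3223488/26297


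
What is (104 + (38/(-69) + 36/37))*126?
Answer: 11196780/851 ≈ 13157.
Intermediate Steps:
(104 + (38/(-69) + 36/37))*126 = (104 + (38*(-1/69) + 36*(1/37)))*126 = (104 + (-38/69 + 36/37))*126 = (104 + 1078/2553)*126 = (266590/2553)*126 = 11196780/851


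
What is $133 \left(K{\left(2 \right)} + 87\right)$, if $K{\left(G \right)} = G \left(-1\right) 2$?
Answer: $11039$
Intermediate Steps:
$K{\left(G \right)} = - 2 G$ ($K{\left(G \right)} = - G 2 = - 2 G$)
$133 \left(K{\left(2 \right)} + 87\right) = 133 \left(\left(-2\right) 2 + 87\right) = 133 \left(-4 + 87\right) = 133 \cdot 83 = 11039$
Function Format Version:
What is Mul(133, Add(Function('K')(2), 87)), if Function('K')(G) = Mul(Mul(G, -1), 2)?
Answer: 11039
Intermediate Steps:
Function('K')(G) = Mul(-2, G) (Function('K')(G) = Mul(Mul(-1, G), 2) = Mul(-2, G))
Mul(133, Add(Function('K')(2), 87)) = Mul(133, Add(Mul(-2, 2), 87)) = Mul(133, Add(-4, 87)) = Mul(133, 83) = 11039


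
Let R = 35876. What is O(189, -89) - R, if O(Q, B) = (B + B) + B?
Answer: -36143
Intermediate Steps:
O(Q, B) = 3*B (O(Q, B) = 2*B + B = 3*B)
O(189, -89) - R = 3*(-89) - 1*35876 = -267 - 35876 = -36143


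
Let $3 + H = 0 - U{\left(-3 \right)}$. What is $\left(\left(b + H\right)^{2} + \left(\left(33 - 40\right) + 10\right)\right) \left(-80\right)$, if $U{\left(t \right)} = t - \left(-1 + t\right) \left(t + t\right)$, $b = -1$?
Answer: $-42560$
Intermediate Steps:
$U{\left(t \right)} = t - 2 t \left(-1 + t\right)$ ($U{\left(t \right)} = t - \left(-1 + t\right) 2 t = t - 2 t \left(-1 + t\right)$)
$H = 24$ ($H = -3 - - 3 \left(3 - -6\right) = -3 - - 3 \left(3 + 6\right) = -3 + \left(0 - \left(-3\right) 9\right) = -3 + \left(0 - -27\right) = -3 + \left(0 + 27\right) = -3 + 27 = 24$)
$\left(\left(b + H\right)^{2} + \left(\left(33 - 40\right) + 10\right)\right) \left(-80\right) = \left(\left(-1 + 24\right)^{2} + \left(\left(33 - 40\right) + 10\right)\right) \left(-80\right) = \left(23^{2} + \left(-7 + 10\right)\right) \left(-80\right) = \left(529 + 3\right) \left(-80\right) = 532 \left(-80\right) = -42560$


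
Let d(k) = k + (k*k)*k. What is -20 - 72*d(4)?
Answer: -4916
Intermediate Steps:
d(k) = k + k**3 (d(k) = k + k**2*k = k + k**3)
-20 - 72*d(4) = -20 - 72*(4 + 4**3) = -20 - 72*(4 + 64) = -20 - 72*68 = -20 - 4896 = -4916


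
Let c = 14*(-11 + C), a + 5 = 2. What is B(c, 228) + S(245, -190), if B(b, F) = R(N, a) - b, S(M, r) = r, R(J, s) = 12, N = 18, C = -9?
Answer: 102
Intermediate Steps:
a = -3 (a = -5 + 2 = -3)
c = -280 (c = 14*(-11 - 9) = 14*(-20) = -280)
B(b, F) = 12 - b
B(c, 228) + S(245, -190) = (12 - 1*(-280)) - 190 = (12 + 280) - 190 = 292 - 190 = 102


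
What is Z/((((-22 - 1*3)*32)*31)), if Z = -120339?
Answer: 120339/24800 ≈ 4.8524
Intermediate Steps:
Z/((((-22 - 1*3)*32)*31)) = -120339*1/(992*(-22 - 1*3)) = -120339*1/(992*(-22 - 3)) = -120339/(-25*32*31) = -120339/((-800*31)) = -120339/(-24800) = -120339*(-1/24800) = 120339/24800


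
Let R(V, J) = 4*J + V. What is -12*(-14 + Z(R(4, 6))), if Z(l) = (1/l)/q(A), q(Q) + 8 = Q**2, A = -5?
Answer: 19989/119 ≈ 167.97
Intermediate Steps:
R(V, J) = V + 4*J
q(Q) = -8 + Q**2
Z(l) = 1/(17*l) (Z(l) = (1/l)/(-8 + (-5)**2) = 1/(l*(-8 + 25)) = 1/(l*17) = (1/17)/l = 1/(17*l))
-12*(-14 + Z(R(4, 6))) = -12*(-14 + 1/(17*(4 + 4*6))) = -12*(-14 + 1/(17*(4 + 24))) = -12*(-14 + (1/17)/28) = -12*(-14 + (1/17)*(1/28)) = -12*(-14 + 1/476) = -12*(-6663/476) = 19989/119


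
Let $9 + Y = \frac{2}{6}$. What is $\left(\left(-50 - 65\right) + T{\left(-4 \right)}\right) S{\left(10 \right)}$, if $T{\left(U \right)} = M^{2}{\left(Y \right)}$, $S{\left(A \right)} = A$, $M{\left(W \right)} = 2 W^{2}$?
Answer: $\frac{18185890}{81} \approx 2.2452 \cdot 10^{5}$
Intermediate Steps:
$Y = - \frac{26}{3}$ ($Y = -9 + \frac{2}{6} = -9 + 2 \cdot \frac{1}{6} = -9 + \frac{1}{3} = - \frac{26}{3} \approx -8.6667$)
$T{\left(U \right)} = \frac{1827904}{81}$ ($T{\left(U \right)} = \left(2 \left(- \frac{26}{3}\right)^{2}\right)^{2} = \left(2 \cdot \frac{676}{9}\right)^{2} = \left(\frac{1352}{9}\right)^{2} = \frac{1827904}{81}$)
$\left(\left(-50 - 65\right) + T{\left(-4 \right)}\right) S{\left(10 \right)} = \left(\left(-50 - 65\right) + \frac{1827904}{81}\right) 10 = \left(-115 + \frac{1827904}{81}\right) 10 = \frac{1818589}{81} \cdot 10 = \frac{18185890}{81}$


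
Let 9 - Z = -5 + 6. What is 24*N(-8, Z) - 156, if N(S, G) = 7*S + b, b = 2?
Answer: -1452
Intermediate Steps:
Z = 8 (Z = 9 - (-5 + 6) = 9 - 1*1 = 9 - 1 = 8)
N(S, G) = 2 + 7*S (N(S, G) = 7*S + 2 = 2 + 7*S)
24*N(-8, Z) - 156 = 24*(2 + 7*(-8)) - 156 = 24*(2 - 56) - 156 = 24*(-54) - 156 = -1296 - 156 = -1452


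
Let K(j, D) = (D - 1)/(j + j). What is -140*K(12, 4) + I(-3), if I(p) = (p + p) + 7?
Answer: -33/2 ≈ -16.500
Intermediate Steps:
K(j, D) = (-1 + D)/(2*j) (K(j, D) = (-1 + D)/((2*j)) = (-1 + D)*(1/(2*j)) = (-1 + D)/(2*j))
I(p) = 7 + 2*p (I(p) = 2*p + 7 = 7 + 2*p)
-140*K(12, 4) + I(-3) = -70*(-1 + 4)/12 + (7 + 2*(-3)) = -70*3/12 + (7 - 6) = -140*⅛ + 1 = -35/2 + 1 = -33/2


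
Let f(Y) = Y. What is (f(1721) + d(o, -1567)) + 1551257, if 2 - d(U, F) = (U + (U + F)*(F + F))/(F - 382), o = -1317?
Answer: 3035795159/1949 ≈ 1.5576e+6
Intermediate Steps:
d(U, F) = 2 - (U + 2*F*(F + U))/(-382 + F) (d(U, F) = 2 - (U + (U + F)*(F + F))/(F - 382) = 2 - (U + (F + U)*(2*F))/(-382 + F) = 2 - (U + 2*F*(F + U))/(-382 + F))
(f(1721) + d(o, -1567)) + 1551257 = (1721 + (-764 - 1*(-1317) - 2*(-1567)**2 + 2*(-1567) - 2*(-1567)*(-1317))/(-382 - 1567)) + 1551257 = (1721 + (-764 + 1317 - 2*2455489 - 3134 - 4127478)/(-1949)) + 1551257 = (1721 - (-764 + 1317 - 4910978 - 3134 - 4127478)/1949) + 1551257 = (1721 - 1/1949*(-9041037)) + 1551257 = (1721 + 9041037/1949) + 1551257 = 12395266/1949 + 1551257 = 3035795159/1949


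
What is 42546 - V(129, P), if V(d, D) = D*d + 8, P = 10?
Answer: 41248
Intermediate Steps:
V(d, D) = 8 + D*d
42546 - V(129, P) = 42546 - (8 + 10*129) = 42546 - (8 + 1290) = 42546 - 1*1298 = 42546 - 1298 = 41248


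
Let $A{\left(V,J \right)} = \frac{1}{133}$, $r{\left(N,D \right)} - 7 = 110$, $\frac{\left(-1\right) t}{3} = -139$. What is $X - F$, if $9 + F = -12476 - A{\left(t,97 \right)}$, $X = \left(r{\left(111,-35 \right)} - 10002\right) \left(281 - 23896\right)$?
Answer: $\frac{31048419081}{133} \approx 2.3345 \cdot 10^{8}$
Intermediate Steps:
$t = 417$ ($t = \left(-3\right) \left(-139\right) = 417$)
$r{\left(N,D \right)} = 117$ ($r{\left(N,D \right)} = 7 + 110 = 117$)
$A{\left(V,J \right)} = \frac{1}{133}$
$X = 233434275$ ($X = \left(117 - 10002\right) \left(281 - 23896\right) = \left(-9885\right) \left(-23615\right) = 233434275$)
$F = - \frac{1660506}{133}$ ($F = -9 - \frac{1659309}{133} = - \frac{1660506}{133} \approx -12485.0$)
$X - F = 233434275 - - \frac{1660506}{133} = 233434275 + \frac{1660506}{133} = \frac{31048419081}{133}$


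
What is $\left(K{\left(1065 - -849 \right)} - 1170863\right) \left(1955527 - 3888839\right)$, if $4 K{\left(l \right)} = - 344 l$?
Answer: $2581874376704$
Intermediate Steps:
$K{\left(l \right)} = - 86 l$ ($K{\left(l \right)} = \frac{\left(-344\right) l}{4} = - 86 l$)
$\left(K{\left(1065 - -849 \right)} - 1170863\right) \left(1955527 - 3888839\right) = \left(- 86 \left(1065 - -849\right) - 1170863\right) \left(1955527 - 3888839\right) = \left(- 86 \left(1065 + 849\right) - 1170863\right) \left(-1933312\right) = \left(\left(-86\right) 1914 - 1170863\right) \left(-1933312\right) = \left(-164604 - 1170863\right) \left(-1933312\right) = \left(-1335467\right) \left(-1933312\right) = 2581874376704$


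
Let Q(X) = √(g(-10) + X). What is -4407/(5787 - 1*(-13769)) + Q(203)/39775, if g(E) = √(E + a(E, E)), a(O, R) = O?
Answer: -4407/19556 + √(203 + 2*I*√5)/39775 ≈ -0.22499 + 3.9455e-6*I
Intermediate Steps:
g(E) = √2*√E (g(E) = √(E + E) = √(2*E) = √2*√E)
Q(X) = √(X + 2*I*√5) (Q(X) = √(√2*√(-10) + X) = √(√2*(I*√10) + X) = √(2*I*√5 + X) = √(X + 2*I*√5))
-4407/(5787 - 1*(-13769)) + Q(203)/39775 = -4407/(5787 - 1*(-13769)) + √(203 + 2*I*√5)/39775 = -4407/(5787 + 13769) + √(203 + 2*I*√5)*(1/39775) = -4407/19556 + √(203 + 2*I*√5)/39775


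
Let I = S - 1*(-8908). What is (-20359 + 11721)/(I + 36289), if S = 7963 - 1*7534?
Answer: -617/3259 ≈ -0.18932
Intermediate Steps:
S = 429 (S = 7963 - 7534 = 429)
I = 9337 (I = 429 - 1*(-8908) = 429 + 8908 = 9337)
(-20359 + 11721)/(I + 36289) = (-20359 + 11721)/(9337 + 36289) = -8638/45626 = -8638*1/45626 = -617/3259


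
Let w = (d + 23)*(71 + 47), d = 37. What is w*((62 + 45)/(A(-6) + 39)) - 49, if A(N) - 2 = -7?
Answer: 377947/17 ≈ 22232.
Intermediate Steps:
A(N) = -5 (A(N) = 2 - 7 = -5)
w = 7080 (w = (37 + 23)*(71 + 47) = 60*118 = 7080)
w*((62 + 45)/(A(-6) + 39)) - 49 = 7080*((62 + 45)/(-5 + 39)) - 49 = 7080*(107/34) - 49 = 378780/17 - 49 = 377947/17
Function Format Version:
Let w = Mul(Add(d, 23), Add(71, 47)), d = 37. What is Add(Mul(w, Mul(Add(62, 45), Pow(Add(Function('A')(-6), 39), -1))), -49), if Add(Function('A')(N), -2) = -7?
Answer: Rational(377947, 17) ≈ 22232.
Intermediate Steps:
Function('A')(N) = -5 (Function('A')(N) = Add(2, -7) = -5)
w = 7080 (w = Mul(Add(37, 23), Add(71, 47)) = Mul(60, 118) = 7080)
Add(Mul(w, Mul(Add(62, 45), Pow(Add(Function('A')(-6), 39), -1))), -49) = Add(Mul(7080, Mul(Add(62, 45), Pow(Add(-5, 39), -1))), -49) = Add(Mul(7080, Mul(107, Pow(34, -1))), -49) = Add(Mul(7080, Mul(107, Rational(1, 34))), -49) = Add(Mul(7080, Rational(107, 34)), -49) = Add(Rational(378780, 17), -49) = Rational(377947, 17)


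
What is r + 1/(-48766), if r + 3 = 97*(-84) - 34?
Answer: -399149711/48766 ≈ -8185.0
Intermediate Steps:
r = -8185 (r = -3 + (97*(-84) - 34) = -3 + (-8148 - 34) = -3 - 8182 = -8185)
r + 1/(-48766) = -8185 + 1/(-48766) = -8185 - 1/48766 = -399149711/48766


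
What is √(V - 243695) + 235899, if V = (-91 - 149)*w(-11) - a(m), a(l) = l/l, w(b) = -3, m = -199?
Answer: 235899 + 4*I*√15186 ≈ 2.359e+5 + 492.93*I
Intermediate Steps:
a(l) = 1
V = 719 (V = (-91 - 149)*(-3) - 1*1 = -240*(-3) - 1 = 720 - 1 = 719)
√(V - 243695) + 235899 = √(719 - 243695) + 235899 = √(-242976) + 235899 = 4*I*√15186 + 235899 = 235899 + 4*I*√15186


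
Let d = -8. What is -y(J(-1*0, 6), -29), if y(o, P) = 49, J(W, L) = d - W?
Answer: -49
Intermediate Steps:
J(W, L) = -8 - W
-y(J(-1*0, 6), -29) = -1*49 = -49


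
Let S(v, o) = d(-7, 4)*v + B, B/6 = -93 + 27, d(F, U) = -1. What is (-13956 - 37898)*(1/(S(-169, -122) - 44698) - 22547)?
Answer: 52524159851504/44925 ≈ 1.1692e+9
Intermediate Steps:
B = -396 (B = 6*(-93 + 27) = 6*(-66) = -396)
S(v, o) = -396 - v (S(v, o) = -v - 396 = -396 - v)
(-13956 - 37898)*(1/(S(-169, -122) - 44698) - 22547) = (-13956 - 37898)*(1/((-396 - 1*(-169)) - 44698) - 22547) = -51854*(1/((-396 + 169) - 44698) - 22547) = -51854*(1/(-227 - 44698) - 22547) = -51854*(1/(-44925) - 22547) = -51854*(-1/44925 - 22547) = -51854*(-1012923976/44925) = 52524159851504/44925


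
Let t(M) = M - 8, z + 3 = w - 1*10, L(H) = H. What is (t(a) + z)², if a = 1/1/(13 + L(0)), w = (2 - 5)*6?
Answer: 676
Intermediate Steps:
w = -18 (w = -3*6 = -18)
z = -31 (z = -3 + (-18 - 1*10) = -3 + (-18 - 10) = -3 - 28 = -31)
a = 13 (a = 1/1/(13 + 0) = 1/1/13 = 1/(1/13) = 1*13 = 13)
t(M) = -8 + M
(t(a) + z)² = ((-8 + 13) - 31)² = (5 - 31)² = (-26)² = 676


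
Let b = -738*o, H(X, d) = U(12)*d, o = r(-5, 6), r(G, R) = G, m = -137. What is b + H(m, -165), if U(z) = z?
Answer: 1710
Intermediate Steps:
o = -5
H(X, d) = 12*d
b = 3690 (b = -738*(-5) = 3690)
b + H(m, -165) = 3690 + 12*(-165) = 3690 - 1980 = 1710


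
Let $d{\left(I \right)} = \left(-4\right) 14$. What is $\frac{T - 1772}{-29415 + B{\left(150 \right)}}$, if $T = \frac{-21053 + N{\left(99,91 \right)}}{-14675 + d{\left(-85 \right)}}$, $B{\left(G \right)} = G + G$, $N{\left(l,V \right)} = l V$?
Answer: $\frac{2899032}{47654785} \approx 0.060834$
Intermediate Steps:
$N{\left(l,V \right)} = V l$
$d{\left(I \right)} = -56$
$B{\left(G \right)} = 2 G$
$T = \frac{12044}{14731}$ ($T = \frac{-21053 + 91 \cdot 99}{-14675 - 56} = \frac{-21053 + 9009}{-14731} = \left(-12044\right) \left(- \frac{1}{14731}\right) = \frac{12044}{14731} \approx 0.8176$)
$\frac{T - 1772}{-29415 + B{\left(150 \right)}} = \frac{\frac{12044}{14731} - 1772}{-29415 + 2 \cdot 150} = - \frac{26091288}{14731 \left(-29415 + 300\right)} = - \frac{26091288}{14731 \left(-29115\right)} = \left(- \frac{26091288}{14731}\right) \left(- \frac{1}{29115}\right) = \frac{2899032}{47654785}$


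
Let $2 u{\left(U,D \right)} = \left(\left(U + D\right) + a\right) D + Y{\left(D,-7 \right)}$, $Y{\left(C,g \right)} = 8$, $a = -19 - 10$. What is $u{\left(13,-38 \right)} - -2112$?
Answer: $3142$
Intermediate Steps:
$a = -29$ ($a = -19 - 10 = -29$)
$u{\left(U,D \right)} = 4 + \frac{D \left(-29 + D + U\right)}{2}$ ($u{\left(U,D \right)} = \frac{\left(\left(U + D\right) - 29\right) D + 8}{2} = \frac{\left(\left(D + U\right) - 29\right) D + 8}{2} = \frac{\left(-29 + D + U\right) D + 8}{2} = \frac{D \left(-29 + D + U\right) + 8}{2} = \frac{8 + D \left(-29 + D + U\right)}{2} = 4 + \frac{D \left(-29 + D + U\right)}{2}$)
$u{\left(13,-38 \right)} - -2112 = \left(4 + \frac{\left(-38\right)^{2}}{2} - -551 + \frac{1}{2} \left(-38\right) 13\right) - -2112 = \left(4 + \frac{1}{2} \cdot 1444 + 551 - 247\right) + 2112 = \left(4 + 722 + 551 - 247\right) + 2112 = 1030 + 2112 = 3142$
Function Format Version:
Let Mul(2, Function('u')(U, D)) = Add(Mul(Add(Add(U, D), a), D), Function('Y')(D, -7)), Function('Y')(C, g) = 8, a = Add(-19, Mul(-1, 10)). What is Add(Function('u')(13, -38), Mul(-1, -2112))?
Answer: 3142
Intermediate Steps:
a = -29 (a = Add(-19, -10) = -29)
Function('u')(U, D) = Add(4, Mul(Rational(1, 2), D, Add(-29, D, U))) (Function('u')(U, D) = Mul(Rational(1, 2), Add(Mul(Add(Add(U, D), -29), D), 8)) = Mul(Rational(1, 2), Add(Mul(Add(Add(D, U), -29), D), 8)) = Mul(Rational(1, 2), Add(Mul(Add(-29, D, U), D), 8)) = Mul(Rational(1, 2), Add(Mul(D, Add(-29, D, U)), 8)) = Mul(Rational(1, 2), Add(8, Mul(D, Add(-29, D, U)))) = Add(4, Mul(Rational(1, 2), D, Add(-29, D, U))))
Add(Function('u')(13, -38), Mul(-1, -2112)) = Add(Add(4, Mul(Rational(1, 2), Pow(-38, 2)), Mul(Rational(-29, 2), -38), Mul(Rational(1, 2), -38, 13)), Mul(-1, -2112)) = Add(Add(4, Mul(Rational(1, 2), 1444), 551, -247), 2112) = Add(Add(4, 722, 551, -247), 2112) = Add(1030, 2112) = 3142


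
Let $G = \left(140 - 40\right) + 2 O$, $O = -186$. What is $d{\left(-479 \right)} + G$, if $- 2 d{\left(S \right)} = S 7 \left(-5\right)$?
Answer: $- \frac{17309}{2} \approx -8654.5$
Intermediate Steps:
$d{\left(S \right)} = \frac{35 S}{2}$ ($d{\left(S \right)} = - \frac{S 7 \left(-5\right)}{2} = - \frac{7 S \left(-5\right)}{2} = - \frac{\left(-35\right) S}{2} = \frac{35 S}{2}$)
$G = -272$ ($G = \left(140 - 40\right) + 2 \left(-186\right) = \left(140 - 40\right) - 372 = 100 - 372 = -272$)
$d{\left(-479 \right)} + G = \frac{35}{2} \left(-479\right) - 272 = - \frac{16765}{2} - 272 = - \frac{17309}{2}$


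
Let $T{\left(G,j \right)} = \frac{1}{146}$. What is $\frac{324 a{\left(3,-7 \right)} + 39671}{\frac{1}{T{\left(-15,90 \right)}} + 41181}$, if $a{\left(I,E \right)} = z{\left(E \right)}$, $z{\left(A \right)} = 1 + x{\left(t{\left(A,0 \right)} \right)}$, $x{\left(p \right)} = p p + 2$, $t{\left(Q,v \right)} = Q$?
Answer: $\frac{56519}{41327} \approx 1.3676$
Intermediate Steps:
$x{\left(p \right)} = 2 + p^{2}$ ($x{\left(p \right)} = p^{2} + 2 = 2 + p^{2}$)
$T{\left(G,j \right)} = \frac{1}{146}$
$z{\left(A \right)} = 3 + A^{2}$ ($z{\left(A \right)} = 1 + \left(2 + A^{2}\right) = 3 + A^{2}$)
$a{\left(I,E \right)} = 3 + E^{2}$
$\frac{324 a{\left(3,-7 \right)} + 39671}{\frac{1}{T{\left(-15,90 \right)}} + 41181} = \frac{324 \left(3 + \left(-7\right)^{2}\right) + 39671}{\frac{1}{\frac{1}{146}} + 41181} = \frac{324 \left(3 + 49\right) + 39671}{146 + 41181} = \frac{324 \cdot 52 + 39671}{41327} = \left(16848 + 39671\right) \frac{1}{41327} = 56519 \cdot \frac{1}{41327} = \frac{56519}{41327}$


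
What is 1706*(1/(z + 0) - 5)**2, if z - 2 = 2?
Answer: 307933/8 ≈ 38492.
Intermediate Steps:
z = 4 (z = 2 + 2 = 4)
1706*(1/(z + 0) - 5)**2 = 1706*(1/(4 + 0) - 5)**2 = 1706*(1/4 - 5)**2 = 1706*(-19/4)**2 = 1706*(361/16) = 307933/8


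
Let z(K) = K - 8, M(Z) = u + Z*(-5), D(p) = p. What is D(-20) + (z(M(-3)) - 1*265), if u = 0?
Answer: -278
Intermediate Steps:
M(Z) = -5*Z (M(Z) = 0 + Z*(-5) = 0 - 5*Z = -5*Z)
z(K) = -8 + K
D(-20) + (z(M(-3)) - 1*265) = -20 + ((-8 - 5*(-3)) - 1*265) = -20 + ((-8 + 15) - 265) = -20 + (7 - 265) = -20 - 258 = -278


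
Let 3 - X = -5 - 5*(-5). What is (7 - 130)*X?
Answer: 2091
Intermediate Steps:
X = -17 (X = 3 - (-5 - 5*(-5)) = 3 - (-5 + 25) = 3 - 1*20 = 3 - 20 = -17)
(7 - 130)*X = (7 - 130)*(-17) = -123*(-17) = 2091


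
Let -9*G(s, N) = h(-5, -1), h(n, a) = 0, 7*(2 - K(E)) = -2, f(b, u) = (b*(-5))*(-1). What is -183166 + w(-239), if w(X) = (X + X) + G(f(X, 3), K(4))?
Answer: -183644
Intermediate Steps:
f(b, u) = 5*b (f(b, u) = -5*b*(-1) = 5*b)
K(E) = 16/7 (K(E) = 2 - ⅐*(-2) = 2 + 2/7 = 16/7)
G(s, N) = 0 (G(s, N) = -⅑*0 = 0)
w(X) = 2*X (w(X) = (X + X) + 0 = 2*X + 0 = 2*X)
-183166 + w(-239) = -183166 + 2*(-239) = -183166 - 478 = -183644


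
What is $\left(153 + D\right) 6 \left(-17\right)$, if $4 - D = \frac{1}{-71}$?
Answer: $- \frac{1137096}{71} \approx -16015.0$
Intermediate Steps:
$D = \frac{285}{71}$ ($D = 4 - \frac{1}{-71} = 4 - - \frac{1}{71} = 4 + \frac{1}{71} = \frac{285}{71} \approx 4.0141$)
$\left(153 + D\right) 6 \left(-17\right) = \left(153 + \frac{285}{71}\right) 6 \left(-17\right) = \frac{11148}{71} \left(-102\right) = - \frac{1137096}{71}$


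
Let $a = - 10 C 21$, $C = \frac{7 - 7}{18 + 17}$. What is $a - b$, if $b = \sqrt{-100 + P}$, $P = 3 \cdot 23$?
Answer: $- i \sqrt{31} \approx - 5.5678 i$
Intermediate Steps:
$C = 0$ ($C = \frac{0}{35} = 0 \cdot \frac{1}{35} = 0$)
$a = 0$ ($a = \left(-10\right) 0 \cdot 21 = 0 \cdot 21 = 0$)
$P = 69$
$b = i \sqrt{31}$ ($b = \sqrt{-100 + 69} = \sqrt{-31} = i \sqrt{31} \approx 5.5678 i$)
$a - b = 0 - i \sqrt{31} = - i \sqrt{31}$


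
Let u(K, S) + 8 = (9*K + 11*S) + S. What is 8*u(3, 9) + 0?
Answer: 1016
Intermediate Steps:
u(K, S) = -8 + 9*K + 12*S (u(K, S) = -8 + ((9*K + 11*S) + S) = -8 + (9*K + 12*S) = -8 + 9*K + 12*S)
8*u(3, 9) + 0 = 8*(-8 + 9*3 + 12*9) + 0 = 8*(-8 + 27 + 108) + 0 = 8*127 + 0 = 1016 + 0 = 1016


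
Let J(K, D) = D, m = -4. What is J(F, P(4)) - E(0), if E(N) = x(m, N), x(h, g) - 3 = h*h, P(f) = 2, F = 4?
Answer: -17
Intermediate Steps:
x(h, g) = 3 + h² (x(h, g) = 3 + h*h = 3 + h²)
E(N) = 19 (E(N) = 3 + (-4)² = 3 + 16 = 19)
J(F, P(4)) - E(0) = 2 - 1*19 = 2 - 19 = -17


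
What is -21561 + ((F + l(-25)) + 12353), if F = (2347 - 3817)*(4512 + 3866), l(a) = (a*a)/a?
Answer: -12324893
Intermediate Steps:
l(a) = a (l(a) = a²/a = a)
F = -12315660 (F = -1470*8378 = -12315660)
-21561 + ((F + l(-25)) + 12353) = -21561 + ((-12315660 - 25) + 12353) = -21561 + (-12315685 + 12353) = -21561 - 12303332 = -12324893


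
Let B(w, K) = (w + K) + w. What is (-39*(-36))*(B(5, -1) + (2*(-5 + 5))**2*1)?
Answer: 12636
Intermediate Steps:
B(w, K) = K + 2*w (B(w, K) = (K + w) + w = K + 2*w)
(-39*(-36))*(B(5, -1) + (2*(-5 + 5))**2*1) = (-39*(-36))*((-1 + 2*5) + (2*(-5 + 5))**2*1) = 1404*((-1 + 10) + (2*0)**2*1) = 1404*(9 + 0**2*1) = 1404*(9 + 0*1) = 1404*(9 + 0) = 1404*9 = 12636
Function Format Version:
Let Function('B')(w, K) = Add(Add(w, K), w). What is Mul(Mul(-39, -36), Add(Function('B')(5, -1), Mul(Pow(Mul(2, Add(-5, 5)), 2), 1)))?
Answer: 12636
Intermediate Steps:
Function('B')(w, K) = Add(K, Mul(2, w)) (Function('B')(w, K) = Add(Add(K, w), w) = Add(K, Mul(2, w)))
Mul(Mul(-39, -36), Add(Function('B')(5, -1), Mul(Pow(Mul(2, Add(-5, 5)), 2), 1))) = Mul(Mul(-39, -36), Add(Add(-1, Mul(2, 5)), Mul(Pow(Mul(2, Add(-5, 5)), 2), 1))) = Mul(1404, Add(Add(-1, 10), Mul(Pow(Mul(2, 0), 2), 1))) = Mul(1404, Add(9, Mul(Pow(0, 2), 1))) = Mul(1404, Add(9, Mul(0, 1))) = Mul(1404, Add(9, 0)) = Mul(1404, 9) = 12636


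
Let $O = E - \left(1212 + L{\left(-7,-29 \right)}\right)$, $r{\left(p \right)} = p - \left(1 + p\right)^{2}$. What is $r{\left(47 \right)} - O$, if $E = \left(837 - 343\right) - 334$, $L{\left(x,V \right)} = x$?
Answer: $-1212$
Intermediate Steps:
$E = 160$ ($E = 494 - 334 = 160$)
$O = -1045$ ($O = 160 - 1205 = -1045$)
$r{\left(47 \right)} - O = \left(47 - \left(1 + 47\right)^{2}\right) - -1045 = \left(47 - 48^{2}\right) + 1045 = \left(47 - 2304\right) + 1045 = -2257 + 1045 = -1212$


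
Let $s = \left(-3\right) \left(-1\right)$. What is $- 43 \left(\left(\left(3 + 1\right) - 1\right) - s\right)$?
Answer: $0$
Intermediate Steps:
$s = 3$
$- 43 \left(\left(\left(3 + 1\right) - 1\right) - s\right) = - 43 \left(\left(\left(3 + 1\right) - 1\right) - 3\right) = - 43 \left(\left(4 - 1\right) - 3\right) = - 43 \left(3 - 3\right) = \left(-43\right) 0 = 0$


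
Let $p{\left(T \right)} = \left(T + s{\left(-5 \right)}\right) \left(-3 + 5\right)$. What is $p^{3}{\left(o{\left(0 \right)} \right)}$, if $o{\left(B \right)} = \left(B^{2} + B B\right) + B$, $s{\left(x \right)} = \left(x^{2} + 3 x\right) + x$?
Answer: $1000$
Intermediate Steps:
$s{\left(x \right)} = x^{2} + 4 x$
$o{\left(B \right)} = B + 2 B^{2}$ ($o{\left(B \right)} = \left(B^{2} + B^{2}\right) + B = 2 B^{2} + B = B + 2 B^{2}$)
$p{\left(T \right)} = 10 + 2 T$ ($p{\left(T \right)} = \left(T - 5 \left(4 - 5\right)\right) \left(-3 + 5\right) = \left(T - -5\right) 2 = \left(T + 5\right) 2 = \left(5 + T\right) 2 = 10 + 2 T$)
$p^{3}{\left(o{\left(0 \right)} \right)} = \left(10 + 2 \cdot 0 \left(1 + 2 \cdot 0\right)\right)^{3} = \left(10 + 2 \cdot 0 \left(1 + 0\right)\right)^{3} = \left(10 + 2 \cdot 0 \cdot 1\right)^{3} = \left(10 + 2 \cdot 0\right)^{3} = \left(10 + 0\right)^{3} = 10^{3} = 1000$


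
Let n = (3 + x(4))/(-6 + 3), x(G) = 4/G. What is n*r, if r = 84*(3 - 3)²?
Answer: 0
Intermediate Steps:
r = 0 (r = 84*0² = 84*0 = 0)
n = -4/3 (n = (3 + 4/4)/(-6 + 3) = (3 + 4*(¼))/(-3) = (3 + 1)*(-⅓) = 4*(-⅓) = -4/3 ≈ -1.3333)
n*r = -4/3*0 = 0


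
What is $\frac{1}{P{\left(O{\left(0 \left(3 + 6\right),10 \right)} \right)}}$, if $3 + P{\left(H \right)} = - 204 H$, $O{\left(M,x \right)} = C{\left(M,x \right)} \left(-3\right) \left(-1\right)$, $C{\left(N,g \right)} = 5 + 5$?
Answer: $- \frac{1}{6123} \approx -0.00016332$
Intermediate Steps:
$C{\left(N,g \right)} = 10$
$O{\left(M,x \right)} = 30$ ($O{\left(M,x \right)} = 10 \left(-3\right) \left(-1\right) = \left(-30\right) \left(-1\right) = 30$)
$P{\left(H \right)} = -3 - 204 H$
$\frac{1}{P{\left(O{\left(0 \left(3 + 6\right),10 \right)} \right)}} = \frac{1}{-3 - 6120} = \frac{1}{-6123} = - \frac{1}{6123}$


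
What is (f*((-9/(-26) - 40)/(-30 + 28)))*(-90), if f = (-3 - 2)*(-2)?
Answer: -231975/13 ≈ -17844.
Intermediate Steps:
f = 10 (f = -5*(-2) = 10)
(f*((-9/(-26) - 40)/(-30 + 28)))*(-90) = (10*((-9/(-26) - 40)/(-30 + 28)))*(-90) = (10*((-9*(-1/26) - 40)/(-2)))*(-90) = (10*((9/26 - 40)*(-½)))*(-90) = (10*(-1031/26*(-½)))*(-90) = (10*(1031/52))*(-90) = (5155/26)*(-90) = -231975/13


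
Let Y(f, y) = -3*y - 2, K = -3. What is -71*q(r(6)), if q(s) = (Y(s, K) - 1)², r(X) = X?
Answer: -2556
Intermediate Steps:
Y(f, y) = -2 - 3*y
q(s) = 36 (q(s) = ((-2 - 3*(-3)) - 1)² = ((-2 + 9) - 1)² = (7 - 1)² = 6² = 36)
-71*q(r(6)) = -71*36 = -2556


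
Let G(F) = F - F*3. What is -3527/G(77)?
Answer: 3527/154 ≈ 22.903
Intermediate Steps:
G(F) = -2*F (G(F) = F - 3*F = -2*F)
-3527/G(77) = -3527/((-2*77)) = -3527/(-154) = -3527*(-1/154) = 3527/154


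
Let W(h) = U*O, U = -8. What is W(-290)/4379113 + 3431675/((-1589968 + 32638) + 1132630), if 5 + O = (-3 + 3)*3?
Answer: -601107024651/74392371644 ≈ -8.0802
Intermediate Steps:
O = -5 (O = -5 + (-3 + 3)*3 = -5 + 0*3 = -5 + 0 = -5)
W(h) = 40 (W(h) = -8*(-5) = 40)
W(-290)/4379113 + 3431675/((-1589968 + 32638) + 1132630) = 40/4379113 + 3431675/((-1589968 + 32638) + 1132630) = 40*(1/4379113) + 3431675/(-1557330 + 1132630) = 40/4379113 + 3431675/(-424700) = 40/4379113 + 3431675*(-1/424700) = 40/4379113 - 137267/16988 = -601107024651/74392371644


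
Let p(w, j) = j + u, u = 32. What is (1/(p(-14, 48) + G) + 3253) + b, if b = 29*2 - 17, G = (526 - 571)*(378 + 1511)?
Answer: 279742949/84925 ≈ 3294.0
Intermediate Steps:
p(w, j) = 32 + j (p(w, j) = j + 32 = 32 + j)
G = -85005 (G = -45*1889 = -85005)
b = 41 (b = 58 - 17 = 41)
(1/(p(-14, 48) + G) + 3253) + b = (1/((32 + 48) - 85005) + 3253) + 41 = (1/(80 - 85005) + 3253) + 41 = (1/(-84925) + 3253) + 41 = (-1/84925 + 3253) + 41 = 276261024/84925 + 41 = 279742949/84925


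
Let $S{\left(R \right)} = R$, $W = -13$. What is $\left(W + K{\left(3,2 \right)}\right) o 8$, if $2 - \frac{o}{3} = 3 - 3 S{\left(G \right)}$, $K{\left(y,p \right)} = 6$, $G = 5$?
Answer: $-2352$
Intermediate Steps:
$o = 42$ ($o = 6 - 3 \left(3 - 15\right) = 6 - -36 = 6 + 36 = 42$)
$\left(W + K{\left(3,2 \right)}\right) o 8 = \left(-13 + 6\right) 42 \cdot 8 = \left(-7\right) 42 \cdot 8 = \left(-294\right) 8 = -2352$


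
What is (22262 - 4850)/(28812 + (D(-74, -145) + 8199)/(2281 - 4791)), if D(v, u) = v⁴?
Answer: 8740824/8464669 ≈ 1.0326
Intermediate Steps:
(22262 - 4850)/(28812 + (D(-74, -145) + 8199)/(2281 - 4791)) = (22262 - 4850)/(28812 + ((-74)⁴ + 8199)/(2281 - 4791)) = 17412/(28812 + (29986576 + 8199)/(-2510)) = 17412/(28812 + 29994775*(-1/2510)) = 17412/(28812 - 5998955/502) = 17412/(8464669/502) = 17412*(502/8464669) = 8740824/8464669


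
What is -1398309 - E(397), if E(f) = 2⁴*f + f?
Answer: -1405058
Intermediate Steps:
E(f) = 17*f (E(f) = 16*f + f = 17*f)
-1398309 - E(397) = -1398309 - 17*397 = -1398309 - 1*6749 = -1398309 - 6749 = -1405058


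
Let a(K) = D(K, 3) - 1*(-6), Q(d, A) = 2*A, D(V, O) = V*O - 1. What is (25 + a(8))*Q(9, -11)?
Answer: -1188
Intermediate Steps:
D(V, O) = -1 + O*V (D(V, O) = O*V - 1 = -1 + O*V)
a(K) = 5 + 3*K (a(K) = (-1 + 3*K) - 1*(-6) = (-1 + 3*K) + 6 = 5 + 3*K)
(25 + a(8))*Q(9, -11) = (25 + (5 + 3*8))*(2*(-11)) = (25 + (5 + 24))*(-22) = (25 + 29)*(-22) = 54*(-22) = -1188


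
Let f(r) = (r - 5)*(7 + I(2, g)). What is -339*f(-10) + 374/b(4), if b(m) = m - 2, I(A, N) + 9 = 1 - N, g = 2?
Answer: -15068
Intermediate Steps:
I(A, N) = -8 - N (I(A, N) = -9 + (1 - N) = -8 - N)
b(m) = -2 + m
f(r) = 15 - 3*r (f(r) = (r - 5)*(7 + (-8 - 1*2)) = (-5 + r)*(7 + (-8 - 2)) = (-5 + r)*(7 - 10) = (-5 + r)*(-3) = 15 - 3*r)
-339*f(-10) + 374/b(4) = -339*(15 - 3*(-10)) + 374/(-2 + 4) = -339*(15 + 30) + 374/2 = -339*45 + 374*(1/2) = -15255 + 187 = -15068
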